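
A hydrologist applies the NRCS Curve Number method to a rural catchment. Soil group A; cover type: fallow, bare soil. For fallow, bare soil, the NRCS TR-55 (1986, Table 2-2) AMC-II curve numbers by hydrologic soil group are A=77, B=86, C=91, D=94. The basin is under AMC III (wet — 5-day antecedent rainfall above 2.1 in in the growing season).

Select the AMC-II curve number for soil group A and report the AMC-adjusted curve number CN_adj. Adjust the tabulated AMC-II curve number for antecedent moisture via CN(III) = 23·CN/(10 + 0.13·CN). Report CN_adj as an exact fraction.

CN_adj = 7700/87 ≈ 88.506

NRCS table: fallow, bare soil, soil group A → CN(II) = 77
Adjust CN=77 to AMC III: 23·77/(10 + 0.13·77) → 1771 ÷ (2001/100) = 7700/87 ≈ 88.506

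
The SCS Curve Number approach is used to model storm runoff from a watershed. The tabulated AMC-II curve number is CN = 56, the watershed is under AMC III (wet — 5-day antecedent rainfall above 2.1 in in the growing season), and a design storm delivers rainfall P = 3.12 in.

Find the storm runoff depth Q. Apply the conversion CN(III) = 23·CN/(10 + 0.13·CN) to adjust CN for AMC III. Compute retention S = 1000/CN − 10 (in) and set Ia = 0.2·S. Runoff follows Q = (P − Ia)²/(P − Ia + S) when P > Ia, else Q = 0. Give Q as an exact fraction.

CN(III) from CN(II)=56: (23·56)/(10 + 0.13·56) = 4025/54 ≈ 74.537
S = 1000/(4025/54) − 10 = 550/161 in ≈ 3.416 in
Ia = 0.2·(550/161) = 110/161 in ≈ 0.683 in
Since P=3.120 > Ia=0.683: effective rainfall P−Ia = 9808/4025 in
Q: (9808/4025)² ÷ (23558/4025) = 48098432/47410475 in (≈ 1.015 in)

Q = 48098432/47410475 in ≈ 1.015 in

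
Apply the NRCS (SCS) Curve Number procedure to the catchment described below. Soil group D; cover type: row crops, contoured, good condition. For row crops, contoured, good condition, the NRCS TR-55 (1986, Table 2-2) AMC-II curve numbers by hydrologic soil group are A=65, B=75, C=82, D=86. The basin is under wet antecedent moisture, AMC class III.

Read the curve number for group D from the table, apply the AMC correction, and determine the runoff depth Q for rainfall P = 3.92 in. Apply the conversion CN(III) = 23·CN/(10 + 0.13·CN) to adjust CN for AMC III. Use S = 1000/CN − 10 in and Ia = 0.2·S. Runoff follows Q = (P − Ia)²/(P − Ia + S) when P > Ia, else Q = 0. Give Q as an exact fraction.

NRCS table: row crops, contoured, good condition, soil group D → CN(II) = 86
Adjust CN=86 to AMC III: 23·86/(10 + 0.13·86) → 1978 ÷ (1059/50) = 98900/1059 ≈ 93.390
Max retention: S = 1000/(98900/1059) − 10 = 700/989 in (≈ 0.708 in)
Ia = 0.2·(700/989) = 140/989 in ≈ 0.142 in
Excess rainfall: 3.920 − 0.142 = 3.778 in; P > Ia so Q > 0
Q: (93422/24725)² ÷ (110922/24725) = 623405006/195896175 in (≈ 3.182 in)

Q = 623405006/195896175 in ≈ 3.182 in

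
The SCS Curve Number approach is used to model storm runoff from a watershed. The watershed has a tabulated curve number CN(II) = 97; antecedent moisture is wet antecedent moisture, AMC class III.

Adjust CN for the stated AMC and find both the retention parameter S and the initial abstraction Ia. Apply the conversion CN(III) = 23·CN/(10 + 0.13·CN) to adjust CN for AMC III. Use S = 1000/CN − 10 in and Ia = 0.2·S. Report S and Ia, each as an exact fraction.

S = 300/2231 in ≈ 0.134 in; Ia = 60/2231 in ≈ 0.027 in

Wet (AMC III): CN(III) = 23·97/(10 + 0.13·97) = 2231/(2261/100) = 223100/2261 ≈ 98.673
Max retention: S = 1000/(223100/2261) − 10 = 300/2231 in (≈ 0.134 in)
Initial abstraction Ia = S/5 = (300/2231)/5 = 60/2231 ≈ 0.027 in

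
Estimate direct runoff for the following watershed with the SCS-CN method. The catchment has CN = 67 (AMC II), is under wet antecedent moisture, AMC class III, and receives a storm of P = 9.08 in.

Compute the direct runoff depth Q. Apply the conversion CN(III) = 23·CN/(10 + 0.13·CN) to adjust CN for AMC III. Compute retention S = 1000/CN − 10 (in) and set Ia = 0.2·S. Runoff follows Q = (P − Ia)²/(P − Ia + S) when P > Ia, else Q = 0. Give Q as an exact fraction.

Q = 111093556249/16018964675 in ≈ 6.935 in

Adjust CN=67 to AMC III: 23·67/(10 + 0.13·67) → 1541 ÷ (1871/100) = 154100/1871 ≈ 82.362
S = 1000/(154100/1871) − 10 = 3300/1541 in ≈ 2.141 in
Ia = 0.2S: 0.2·2.141 = 0.428 in (exactly 660/1541)
Since P=9.080 > Ia=0.428: effective rainfall P−Ia = 333307/38525 in
Q = (333307/38525)²/((333307/38525) + 3300/1541) = (111093556249/1484175625)/(415807/38525) = 111093556249/16018964675 in ≈ 6.935 in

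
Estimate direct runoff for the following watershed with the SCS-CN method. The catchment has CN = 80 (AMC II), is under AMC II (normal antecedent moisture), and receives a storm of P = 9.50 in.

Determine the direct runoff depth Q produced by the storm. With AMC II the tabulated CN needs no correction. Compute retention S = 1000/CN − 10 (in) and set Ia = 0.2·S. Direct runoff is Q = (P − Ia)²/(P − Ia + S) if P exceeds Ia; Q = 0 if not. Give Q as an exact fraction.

AMC II — tabulated CN = 80 applies directly.
Retention S: 1000/CN − 10 with CN=80.000 → S = 5/2 ≈ 2.500 in
Ia = 0.2·(5/2) = 1/2 in ≈ 0.500 in
Since P=9.500 > Ia=0.500: effective rainfall P−Ia = 9 in
Q = 9²/(9 + 5/2) = 81/(23/2) = 162/23 in ≈ 7.043 in

Q = 162/23 in ≈ 7.043 in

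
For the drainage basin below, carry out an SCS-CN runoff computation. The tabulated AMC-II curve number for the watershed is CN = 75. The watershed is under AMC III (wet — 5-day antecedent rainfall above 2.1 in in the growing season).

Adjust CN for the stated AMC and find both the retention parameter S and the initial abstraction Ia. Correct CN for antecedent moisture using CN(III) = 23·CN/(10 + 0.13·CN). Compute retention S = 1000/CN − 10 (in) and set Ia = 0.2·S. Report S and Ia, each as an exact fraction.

CN(III) from CN(II)=75: (23·75)/(10 + 0.13·75) = 6900/79 ≈ 87.342
S = 1000/(6900/79) − 10 = 100/69 in ≈ 1.449 in
Initial abstraction Ia = S/5 = (100/69)/5 = 20/69 ≈ 0.290 in

S = 100/69 in ≈ 1.449 in; Ia = 20/69 in ≈ 0.290 in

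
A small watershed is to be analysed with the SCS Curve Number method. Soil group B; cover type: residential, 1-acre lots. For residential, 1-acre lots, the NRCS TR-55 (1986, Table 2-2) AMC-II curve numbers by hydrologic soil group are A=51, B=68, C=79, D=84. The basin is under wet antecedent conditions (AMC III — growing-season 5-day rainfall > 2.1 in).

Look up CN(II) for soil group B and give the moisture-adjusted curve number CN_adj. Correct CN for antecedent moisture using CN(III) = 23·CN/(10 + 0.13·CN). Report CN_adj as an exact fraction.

NRCS table: residential, 1-acre lots, soil group B → CN(II) = 68
Wet (AMC III): CN(III) = 23·68/(10 + 0.13·68) = 1564/(471/25) = 39100/471 ≈ 83.015

CN_adj = 39100/471 ≈ 83.015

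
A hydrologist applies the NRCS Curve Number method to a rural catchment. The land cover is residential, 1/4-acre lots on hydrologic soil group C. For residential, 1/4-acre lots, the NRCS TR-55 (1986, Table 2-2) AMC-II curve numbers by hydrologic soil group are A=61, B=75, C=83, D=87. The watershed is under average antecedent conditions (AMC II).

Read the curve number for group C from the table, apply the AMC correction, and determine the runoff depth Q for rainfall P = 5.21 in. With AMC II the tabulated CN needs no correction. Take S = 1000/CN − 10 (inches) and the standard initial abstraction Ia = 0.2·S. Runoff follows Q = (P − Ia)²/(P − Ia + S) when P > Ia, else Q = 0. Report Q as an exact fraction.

Q = 1587464649/471796900 in ≈ 3.365 in

NRCS table: residential, 1/4-acre lots, soil group C → CN(II) = 83
CN(II) = 83; AMC II needs no correction.
S = 1000/83 − 10 = 170/83 in ≈ 2.048 in
Ia = 0.2·(170/83) = 34/83 in ≈ 0.410 in
Excess rainfall: 5.210 − 0.410 = 4.800 in; P > Ia so Q > 0
Runoff Q = (P−Ia)²/(P−Ia+S) = (4.800)²/(4.800+2.048) = 1587464649/471796900 ≈ 3.365 in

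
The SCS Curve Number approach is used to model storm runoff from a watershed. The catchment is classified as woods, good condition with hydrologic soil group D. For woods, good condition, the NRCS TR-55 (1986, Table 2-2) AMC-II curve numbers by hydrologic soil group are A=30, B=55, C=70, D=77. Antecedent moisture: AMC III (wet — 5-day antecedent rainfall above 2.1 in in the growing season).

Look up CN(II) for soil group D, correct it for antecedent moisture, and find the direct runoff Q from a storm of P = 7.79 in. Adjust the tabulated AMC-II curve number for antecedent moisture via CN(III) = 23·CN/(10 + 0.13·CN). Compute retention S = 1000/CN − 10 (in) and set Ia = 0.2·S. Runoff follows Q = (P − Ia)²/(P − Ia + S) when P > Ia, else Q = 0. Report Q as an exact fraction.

NRCS table: woods, good condition, soil group D → CN(II) = 77
Wet (AMC III): CN(III) = 23·77/(10 + 0.13·77) = 1771/(2001/100) = 7700/87 ≈ 88.506
Retention S: 1000/CN − 10 with CN=88.506 → S = 100/77 ≈ 1.299 in
Ia = 0.2S: 0.2·1.299 = 0.260 in (exactly 20/77)
P − Ia = 7.790 − 0.260 = 57983/7700 ≈ 7.530 in (> 0, runoff occurs)
Q: (57983/7700)² ÷ (67983/7700) = 3362028289/523469100 in (≈ 6.423 in)

Q = 3362028289/523469100 in ≈ 6.423 in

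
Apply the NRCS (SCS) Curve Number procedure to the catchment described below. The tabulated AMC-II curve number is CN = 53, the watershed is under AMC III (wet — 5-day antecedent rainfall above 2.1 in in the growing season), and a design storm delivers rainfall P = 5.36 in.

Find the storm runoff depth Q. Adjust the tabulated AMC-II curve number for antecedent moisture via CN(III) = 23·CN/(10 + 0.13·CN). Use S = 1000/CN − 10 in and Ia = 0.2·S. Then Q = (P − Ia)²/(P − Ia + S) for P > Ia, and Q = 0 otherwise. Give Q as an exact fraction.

Q = 9778451858/3921309675 in ≈ 2.494 in

CN(III) from CN(II)=53: (23·53)/(10 + 0.13·53) = 121900/1689 ≈ 72.173
Max retention: S = 1000/(121900/1689) − 10 = 4700/1219 in (≈ 3.856 in)
Ia = 0.2·(4700/1219) = 940/1219 in ≈ 0.771 in
P − Ia = 5.360 − 0.771 = 139846/30475 ≈ 4.589 in (> 0, runoff occurs)
Q = (139846/30475)²/((139846/30475) + 4700/1219) = (19556903716/928725625)/(257346/30475) = 9778451858/3921309675 in ≈ 2.494 in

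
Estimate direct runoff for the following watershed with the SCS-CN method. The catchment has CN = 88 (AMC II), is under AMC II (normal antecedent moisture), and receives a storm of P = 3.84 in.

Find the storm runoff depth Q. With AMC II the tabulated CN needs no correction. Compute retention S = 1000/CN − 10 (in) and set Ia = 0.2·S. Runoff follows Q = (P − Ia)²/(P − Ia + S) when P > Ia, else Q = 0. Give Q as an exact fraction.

AMC II — tabulated CN = 88 applies directly.
Max retention: S = 1000/88 − 10 = 15/11 in (≈ 1.364 in)
Initial abstraction Ia = S/5 = (15/11)/5 = 3/11 ≈ 0.273 in
Excess rainfall: 3.840 − 0.273 = 3.567 in; P > Ia so Q > 0
Q = (981/275)²/((981/275) + 15/11) = (962361/75625)/(1356/275) = 320787/124300 in ≈ 2.581 in

Q = 320787/124300 in ≈ 2.581 in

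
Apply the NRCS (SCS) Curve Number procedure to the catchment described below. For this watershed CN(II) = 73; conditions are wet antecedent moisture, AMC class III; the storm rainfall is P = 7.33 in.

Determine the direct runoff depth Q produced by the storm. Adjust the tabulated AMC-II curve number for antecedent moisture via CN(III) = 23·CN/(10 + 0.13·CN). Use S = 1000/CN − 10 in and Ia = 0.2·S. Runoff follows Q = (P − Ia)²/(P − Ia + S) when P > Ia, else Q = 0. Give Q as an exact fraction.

Adjust CN=73 to AMC III: 23·73/(10 + 0.13·73) → 1679 ÷ (1949/100) = 167900/1949 ≈ 86.147
Retention S: 1000/CN − 10 with CN=86.147 → S = 2700/1679 ≈ 1.608 in
Initial abstraction Ia = S/5 = (2700/1679)/5 = 540/1679 ≈ 0.322 in
Excess rainfall: 7.330 − 0.322 = 7.008 in; P > Ia so Q > 0
Runoff Q = (P−Ia)²/(P−Ia+S) = (7.008)²/(7.008+1.608) = 1384639363849/242902105300 ≈ 5.700 in

Q = 1384639363849/242902105300 in ≈ 5.700 in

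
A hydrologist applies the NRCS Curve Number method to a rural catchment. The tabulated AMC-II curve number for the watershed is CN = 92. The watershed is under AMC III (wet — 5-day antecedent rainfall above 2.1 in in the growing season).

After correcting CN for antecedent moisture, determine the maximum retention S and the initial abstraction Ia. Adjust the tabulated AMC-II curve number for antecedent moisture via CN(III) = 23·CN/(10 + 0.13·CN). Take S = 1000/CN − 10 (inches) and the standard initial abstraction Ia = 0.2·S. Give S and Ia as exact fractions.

S = 200/529 in ≈ 0.378 in; Ia = 40/529 in ≈ 0.076 in

Adjust CN=92 to AMC III: 23·92/(10 + 0.13·92) → 2116 ÷ (549/25) = 52900/549 ≈ 96.357
Max retention: S = 1000/(52900/549) − 10 = 200/529 in (≈ 0.378 in)
Ia = 0.2S: 0.2·0.378 = 0.076 in (exactly 40/529)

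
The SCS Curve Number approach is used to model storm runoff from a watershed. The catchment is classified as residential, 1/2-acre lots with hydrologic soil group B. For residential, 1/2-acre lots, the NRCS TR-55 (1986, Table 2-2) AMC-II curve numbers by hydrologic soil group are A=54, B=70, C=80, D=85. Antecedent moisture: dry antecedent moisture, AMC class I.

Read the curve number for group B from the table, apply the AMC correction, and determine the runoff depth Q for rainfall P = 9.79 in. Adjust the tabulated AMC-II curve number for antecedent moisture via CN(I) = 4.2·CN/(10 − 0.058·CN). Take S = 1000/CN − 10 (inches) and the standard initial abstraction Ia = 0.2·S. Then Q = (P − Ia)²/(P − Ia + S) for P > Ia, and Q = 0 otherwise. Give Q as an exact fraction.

Q = 1441796841/431057900 in ≈ 3.345 in

NRCS table: residential, 1/2-acre lots, soil group B → CN(II) = 70
CN(I) from CN(II)=70: (4.2·70)/(10 − 0.058·70) = 4900/99 ≈ 49.495
Retention S: 1000/CN − 10 with CN=49.495 → S = 500/49 ≈ 10.204 in
Initial abstraction Ia = S/5 = (500/49)/5 = 100/49 ≈ 2.041 in
P − Ia = 9.790 − 2.041 = 37971/4900 ≈ 7.749 in (> 0, runoff occurs)
Runoff Q = (P−Ia)²/(P−Ia+S) = (7.749)²/(7.749+10.204) = 1441796841/431057900 ≈ 3.345 in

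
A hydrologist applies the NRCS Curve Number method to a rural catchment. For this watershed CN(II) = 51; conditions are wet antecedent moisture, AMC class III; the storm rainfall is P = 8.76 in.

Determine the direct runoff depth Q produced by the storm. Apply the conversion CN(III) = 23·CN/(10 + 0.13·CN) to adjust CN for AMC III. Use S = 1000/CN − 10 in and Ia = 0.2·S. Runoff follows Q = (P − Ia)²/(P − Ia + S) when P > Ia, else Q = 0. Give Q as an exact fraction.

Adjust CN=51 to AMC III: 23·51/(10 + 0.13·51) → 1173 ÷ (1663/100) = 117300/1663 ≈ 70.535
Retention S: 1000/CN − 10 with CN=70.535 → S = 4900/1173 ≈ 4.177 in
Ia = 0.2·(4900/1173) = 980/1173 in ≈ 0.835 in
P − Ia = 8.760 − 0.835 = 232387/29325 ≈ 7.925 in (> 0, runoff occurs)
Runoff Q = (P−Ia)²/(P−Ia+S) = (7.925)²/(7.925+4.177) = 54003717769/10407061275 ≈ 5.189 in

Q = 54003717769/10407061275 in ≈ 5.189 in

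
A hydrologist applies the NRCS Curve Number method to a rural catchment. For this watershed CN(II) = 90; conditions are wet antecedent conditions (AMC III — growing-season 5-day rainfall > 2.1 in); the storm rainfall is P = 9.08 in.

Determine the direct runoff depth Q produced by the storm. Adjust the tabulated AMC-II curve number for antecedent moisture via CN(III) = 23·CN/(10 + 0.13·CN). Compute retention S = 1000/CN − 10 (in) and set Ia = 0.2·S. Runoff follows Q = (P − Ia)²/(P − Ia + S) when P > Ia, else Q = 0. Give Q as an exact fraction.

Q = 2161227121/253518075 in ≈ 8.525 in

Adjust CN=90 to AMC III: 23·90/(10 + 0.13·90) → 2070 ÷ (217/10) = 20700/217 ≈ 95.392
S = 1000/(20700/217) − 10 = 100/207 in ≈ 0.483 in
Ia = 0.2S: 0.2·0.483 = 0.097 in (exactly 20/207)
P − Ia = 9.080 − 0.097 = 46489/5175 ≈ 8.983 in (> 0, runoff occurs)
Q: (46489/5175)² ÷ (48989/5175) = 2161227121/253518075 in (≈ 8.525 in)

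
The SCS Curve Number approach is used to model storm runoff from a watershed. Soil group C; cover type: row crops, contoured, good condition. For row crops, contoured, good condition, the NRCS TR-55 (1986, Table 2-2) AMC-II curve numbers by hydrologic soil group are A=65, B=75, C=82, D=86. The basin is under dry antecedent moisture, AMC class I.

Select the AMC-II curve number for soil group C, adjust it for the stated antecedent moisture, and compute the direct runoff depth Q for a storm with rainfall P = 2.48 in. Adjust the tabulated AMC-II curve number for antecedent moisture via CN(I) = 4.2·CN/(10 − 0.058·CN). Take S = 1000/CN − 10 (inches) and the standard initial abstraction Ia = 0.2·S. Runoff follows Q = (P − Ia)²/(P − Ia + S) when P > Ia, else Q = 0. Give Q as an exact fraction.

Q = 52983218/171460975 in ≈ 0.309 in

NRCS table: row crops, contoured, good condition, soil group C → CN(II) = 82
CN(I) from CN(II)=82: (4.2·82)/(10 − 0.058·82) = 28700/437 ≈ 65.675
S = 1000/(28700/437) − 10 = 1500/287 in ≈ 5.226 in
Ia = 0.2S: 0.2·5.226 = 1.045 in (exactly 300/287)
P − Ia = 2.480 − 1.045 = 10294/7175 ≈ 1.435 in (> 0, runoff occurs)
Q: (10294/7175)² ÷ (47794/7175) = 52983218/171460975 in (≈ 0.309 in)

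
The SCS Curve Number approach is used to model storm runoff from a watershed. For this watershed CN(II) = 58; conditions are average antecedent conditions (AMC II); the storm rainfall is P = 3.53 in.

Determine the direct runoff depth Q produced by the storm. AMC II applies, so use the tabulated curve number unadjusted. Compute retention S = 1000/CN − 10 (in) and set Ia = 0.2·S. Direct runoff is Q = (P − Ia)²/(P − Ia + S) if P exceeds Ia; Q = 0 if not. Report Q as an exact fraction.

CN(II) = 58; AMC II needs no correction.
S = 1000/58 − 10 = 210/29 in ≈ 7.241 in
Ia = 0.2·(210/29) = 42/29 in ≈ 1.448 in
Excess rainfall: 3.530 − 1.448 = 2.082 in; P > Ia so Q > 0
Q = (6037/2900)²/((6037/2900) + 210/29) = (36445369/8410000)/(27037/2900) = 36445369/78407300 in ≈ 0.465 in

Q = 36445369/78407300 in ≈ 0.465 in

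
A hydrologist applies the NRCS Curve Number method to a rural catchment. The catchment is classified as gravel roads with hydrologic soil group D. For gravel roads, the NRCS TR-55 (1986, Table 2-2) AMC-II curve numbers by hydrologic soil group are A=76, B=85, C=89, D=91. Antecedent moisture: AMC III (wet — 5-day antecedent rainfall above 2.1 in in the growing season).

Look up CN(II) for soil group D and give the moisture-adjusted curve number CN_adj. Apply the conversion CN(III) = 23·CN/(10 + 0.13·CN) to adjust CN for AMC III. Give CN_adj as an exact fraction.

CN_adj = 209300/2183 ≈ 95.877

NRCS table: gravel roads, soil group D → CN(II) = 91
Wet (AMC III): CN(III) = 23·91/(10 + 0.13·91) = 2093/(2183/100) = 209300/2183 ≈ 95.877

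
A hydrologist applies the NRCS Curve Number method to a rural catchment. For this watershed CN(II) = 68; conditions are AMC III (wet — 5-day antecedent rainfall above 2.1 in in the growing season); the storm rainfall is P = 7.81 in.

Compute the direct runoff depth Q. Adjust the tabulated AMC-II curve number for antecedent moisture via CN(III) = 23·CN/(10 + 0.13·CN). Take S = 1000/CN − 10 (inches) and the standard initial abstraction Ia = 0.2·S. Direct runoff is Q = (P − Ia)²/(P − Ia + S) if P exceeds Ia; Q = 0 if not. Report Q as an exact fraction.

Q = 83735575641/14442406100 in ≈ 5.798 in

Adjust CN=68 to AMC III: 23·68/(10 + 0.13·68) → 1564 ÷ (471/25) = 39100/471 ≈ 83.015
Max retention: S = 1000/(39100/471) − 10 = 800/391 in (≈ 2.046 in)
Initial abstraction Ia = S/5 = (800/391)/5 = 160/391 ≈ 0.409 in
Since P=7.810 > Ia=0.409: effective rainfall P−Ia = 289371/39100 in
Runoff Q = (P−Ia)²/(P−Ia+S) = (7.401)²/(7.401+2.046) = 83735575641/14442406100 ≈ 5.798 in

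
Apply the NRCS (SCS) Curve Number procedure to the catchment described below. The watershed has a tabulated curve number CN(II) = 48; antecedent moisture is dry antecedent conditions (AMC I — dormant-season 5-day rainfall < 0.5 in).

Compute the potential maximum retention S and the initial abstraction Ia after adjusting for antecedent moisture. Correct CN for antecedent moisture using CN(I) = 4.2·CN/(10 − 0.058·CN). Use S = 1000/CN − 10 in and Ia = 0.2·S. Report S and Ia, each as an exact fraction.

CN(I) from CN(II)=48: (4.2·48)/(10 − 0.058·48) = 12600/451 ≈ 27.938
Max retention: S = 1000/(12600/451) − 10 = 1625/63 in (≈ 25.794 in)
Initial abstraction Ia = S/5 = (1625/63)/5 = 325/63 ≈ 5.159 in

S = 1625/63 in ≈ 25.794 in; Ia = 325/63 in ≈ 5.159 in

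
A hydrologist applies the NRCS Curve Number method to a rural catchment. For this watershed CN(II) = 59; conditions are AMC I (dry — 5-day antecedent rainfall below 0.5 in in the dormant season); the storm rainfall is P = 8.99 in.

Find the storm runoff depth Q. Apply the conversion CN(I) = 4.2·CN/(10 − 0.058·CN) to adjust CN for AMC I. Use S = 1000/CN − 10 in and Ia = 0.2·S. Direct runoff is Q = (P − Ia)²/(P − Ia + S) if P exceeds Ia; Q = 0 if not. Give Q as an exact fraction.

CN(I) from CN(II)=59: (4.2·59)/(10 − 0.058·59) = 123900/3289 ≈ 37.671
S = 1000/(123900/3289) − 10 = 20500/1239 in ≈ 16.546 in
Ia = 0.2S: 0.2·16.546 = 3.309 in (exactly 4100/1239)
P − Ia = 8.990 − 3.309 = 703861/123900 ≈ 5.681 in (> 0, runoff occurs)
Runoff Q = (P−Ia)²/(P−Ia+S) = (5.681)²/(5.681+16.546) = 495420307321/341203377900 ≈ 1.452 in

Q = 495420307321/341203377900 in ≈ 1.452 in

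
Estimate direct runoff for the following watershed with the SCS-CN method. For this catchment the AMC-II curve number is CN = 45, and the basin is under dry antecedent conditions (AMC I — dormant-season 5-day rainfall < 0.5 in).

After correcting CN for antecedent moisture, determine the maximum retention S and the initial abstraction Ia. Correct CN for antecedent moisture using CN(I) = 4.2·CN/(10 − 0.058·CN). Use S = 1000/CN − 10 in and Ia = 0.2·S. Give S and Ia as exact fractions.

CN(I) from CN(II)=45: (4.2·45)/(10 − 0.058·45) = 18900/739 ≈ 25.575
Retention S: 1000/CN − 10 with CN=25.575 → S = 5500/189 ≈ 29.101 in
Ia = 0.2·(5500/189) = 1100/189 in ≈ 5.820 in

S = 5500/189 in ≈ 29.101 in; Ia = 1100/189 in ≈ 5.820 in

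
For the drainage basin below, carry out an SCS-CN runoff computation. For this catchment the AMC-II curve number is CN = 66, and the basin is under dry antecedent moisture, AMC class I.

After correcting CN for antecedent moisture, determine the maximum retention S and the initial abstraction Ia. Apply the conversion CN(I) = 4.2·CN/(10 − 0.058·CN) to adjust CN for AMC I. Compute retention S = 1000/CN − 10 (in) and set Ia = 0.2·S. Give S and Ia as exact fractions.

CN(I) from CN(II)=66: (4.2·66)/(10 − 0.058·66) = 69300/1543 ≈ 44.913
S = 1000/(69300/1543) − 10 = 8500/693 in ≈ 12.266 in
Initial abstraction Ia = S/5 = (8500/693)/5 = 1700/693 ≈ 2.453 in

S = 8500/693 in ≈ 12.266 in; Ia = 1700/693 in ≈ 2.453 in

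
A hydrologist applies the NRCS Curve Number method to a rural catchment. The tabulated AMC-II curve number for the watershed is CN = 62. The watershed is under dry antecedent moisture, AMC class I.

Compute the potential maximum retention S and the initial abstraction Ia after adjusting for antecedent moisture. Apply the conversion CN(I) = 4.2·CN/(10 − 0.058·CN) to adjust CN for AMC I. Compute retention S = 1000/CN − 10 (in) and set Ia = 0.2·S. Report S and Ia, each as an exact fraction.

S = 9500/651 in ≈ 14.593 in; Ia = 1900/651 in ≈ 2.919 in

Dry (AMC I): CN(I) = 4.2·62/(10 − 0.058·62) = (1302/5)/(1601/250) = 65100/1601 ≈ 40.662
Max retention: S = 1000/(65100/1601) − 10 = 9500/651 in (≈ 14.593 in)
Ia = 0.2S: 0.2·14.593 = 2.919 in (exactly 1900/651)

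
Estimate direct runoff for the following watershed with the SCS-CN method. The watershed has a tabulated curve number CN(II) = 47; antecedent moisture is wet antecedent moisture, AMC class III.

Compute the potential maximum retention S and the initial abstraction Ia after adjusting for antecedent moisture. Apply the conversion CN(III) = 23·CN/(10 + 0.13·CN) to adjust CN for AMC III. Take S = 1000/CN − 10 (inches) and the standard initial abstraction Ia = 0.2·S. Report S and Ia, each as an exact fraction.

S = 5300/1081 in ≈ 4.903 in; Ia = 1060/1081 in ≈ 0.981 in

CN(III) from CN(II)=47: (23·47)/(10 + 0.13·47) = 108100/1611 ≈ 67.101
Max retention: S = 1000/(108100/1611) − 10 = 5300/1081 in (≈ 4.903 in)
Ia = 0.2S: 0.2·4.903 = 0.981 in (exactly 1060/1081)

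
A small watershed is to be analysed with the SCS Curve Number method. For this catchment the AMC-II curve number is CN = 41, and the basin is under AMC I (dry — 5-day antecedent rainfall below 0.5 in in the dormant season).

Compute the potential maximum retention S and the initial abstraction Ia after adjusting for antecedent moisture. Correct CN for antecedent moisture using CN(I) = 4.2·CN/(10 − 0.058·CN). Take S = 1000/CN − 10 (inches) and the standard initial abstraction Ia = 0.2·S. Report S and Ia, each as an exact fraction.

S = 29500/861 in ≈ 34.262 in; Ia = 5900/861 in ≈ 6.852 in

Adjust CN=41 to AMC I: 4.2·41/(10 − 0.058·41) → (861/5) ÷ (3811/500) = 86100/3811 ≈ 22.592
S = 1000/(86100/3811) − 10 = 29500/861 in ≈ 34.262 in
Initial abstraction Ia = S/5 = (29500/861)/5 = 5900/861 ≈ 6.852 in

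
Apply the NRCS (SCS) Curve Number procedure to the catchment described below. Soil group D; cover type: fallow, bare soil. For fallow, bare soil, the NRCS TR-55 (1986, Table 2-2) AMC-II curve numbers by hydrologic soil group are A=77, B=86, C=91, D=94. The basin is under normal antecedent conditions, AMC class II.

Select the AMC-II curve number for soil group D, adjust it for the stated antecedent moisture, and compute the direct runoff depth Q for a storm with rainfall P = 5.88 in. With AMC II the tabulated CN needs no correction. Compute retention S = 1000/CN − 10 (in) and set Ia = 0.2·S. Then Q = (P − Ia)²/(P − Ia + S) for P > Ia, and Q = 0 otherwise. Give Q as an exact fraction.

NRCS table: fallow, bare soil, soil group D → CN(II) = 94
CN(II) = 94; AMC II needs no correction.
Max retention: S = 1000/94 − 10 = 30/47 in (≈ 0.638 in)
Initial abstraction Ia = S/5 = (30/47)/5 = 6/47 ≈ 0.128 in
Excess rainfall: 5.880 − 0.128 = 5.752 in; P > Ia so Q > 0
Q: (6759/1175)² ÷ (7509/1175) = 15228027/2941025 in (≈ 5.178 in)

Q = 15228027/2941025 in ≈ 5.178 in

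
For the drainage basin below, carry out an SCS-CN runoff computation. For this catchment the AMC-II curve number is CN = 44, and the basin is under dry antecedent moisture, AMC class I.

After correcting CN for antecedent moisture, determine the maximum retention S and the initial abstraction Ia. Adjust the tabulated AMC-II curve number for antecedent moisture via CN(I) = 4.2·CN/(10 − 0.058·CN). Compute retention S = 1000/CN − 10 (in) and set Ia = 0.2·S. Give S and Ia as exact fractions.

CN(I) from CN(II)=44: (4.2·44)/(10 − 0.058·44) = 3300/133 ≈ 24.812
S = 1000/(3300/133) − 10 = 1000/33 in ≈ 30.303 in
Ia = 0.2S: 0.2·30.303 = 6.061 in (exactly 200/33)

S = 1000/33 in ≈ 30.303 in; Ia = 200/33 in ≈ 6.061 in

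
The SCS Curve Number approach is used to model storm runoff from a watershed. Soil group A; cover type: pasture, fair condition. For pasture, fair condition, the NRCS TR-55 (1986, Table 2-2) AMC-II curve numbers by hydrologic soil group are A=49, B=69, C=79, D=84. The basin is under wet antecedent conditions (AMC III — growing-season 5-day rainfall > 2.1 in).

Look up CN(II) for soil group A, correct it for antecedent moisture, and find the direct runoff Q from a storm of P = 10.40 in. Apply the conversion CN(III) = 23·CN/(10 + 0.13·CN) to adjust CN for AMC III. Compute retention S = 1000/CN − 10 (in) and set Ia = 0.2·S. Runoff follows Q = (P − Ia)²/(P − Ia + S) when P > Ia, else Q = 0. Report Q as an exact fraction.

Q = 715669504/111296885 in ≈ 6.430 in

NRCS table: pasture, fair condition, soil group A → CN(II) = 49
Wet (AMC III): CN(III) = 23·49/(10 + 0.13·49) = 1127/(1637/100) = 112700/1637 ≈ 68.845
Max retention: S = 1000/(112700/1637) − 10 = 5100/1127 in (≈ 4.525 in)
Ia = 0.2S: 0.2·4.525 = 0.905 in (exactly 1020/1127)
P − Ia = 10.400 − 0.905 = 53504/5635 ≈ 9.495 in (> 0, runoff occurs)
Runoff Q = (P−Ia)²/(P−Ia+S) = (9.495)²/(9.495+4.525) = 715669504/111296885 ≈ 6.430 in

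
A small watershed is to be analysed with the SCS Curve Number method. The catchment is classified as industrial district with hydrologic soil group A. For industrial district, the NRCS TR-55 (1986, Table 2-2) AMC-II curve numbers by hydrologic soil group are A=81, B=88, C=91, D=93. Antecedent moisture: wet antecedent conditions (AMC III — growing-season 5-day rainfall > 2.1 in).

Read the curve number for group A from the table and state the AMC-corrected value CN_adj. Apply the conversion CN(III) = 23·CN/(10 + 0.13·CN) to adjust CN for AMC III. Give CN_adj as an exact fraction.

CN_adj = 186300/2053 ≈ 90.745

NRCS table: industrial district, soil group A → CN(II) = 81
Wet (AMC III): CN(III) = 23·81/(10 + 0.13·81) = 1863/(2053/100) = 186300/2053 ≈ 90.745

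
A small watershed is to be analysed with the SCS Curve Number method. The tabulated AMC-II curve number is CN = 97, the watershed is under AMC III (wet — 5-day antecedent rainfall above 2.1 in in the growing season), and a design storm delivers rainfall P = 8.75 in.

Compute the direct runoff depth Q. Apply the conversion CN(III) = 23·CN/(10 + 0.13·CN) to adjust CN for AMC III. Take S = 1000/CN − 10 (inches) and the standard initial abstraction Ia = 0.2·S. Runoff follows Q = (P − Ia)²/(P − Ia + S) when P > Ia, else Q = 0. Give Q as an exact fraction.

Q = 1211968805/141079516 in ≈ 8.591 in

Adjust CN=97 to AMC III: 23·97/(10 + 0.13·97) → 2231 ÷ (2261/100) = 223100/2261 ≈ 98.673
Max retention: S = 1000/(223100/2261) − 10 = 300/2231 in (≈ 0.134 in)
Ia = 0.2·(300/2231) = 60/2231 in ≈ 0.027 in
Since P=8.750 > Ia=0.027: effective rainfall P−Ia = 77845/8924 in
Q = (77845/8924)²/((77845/8924) + 300/2231) = (6059844025/79637776)/(79045/8924) = 1211968805/141079516 in ≈ 8.591 in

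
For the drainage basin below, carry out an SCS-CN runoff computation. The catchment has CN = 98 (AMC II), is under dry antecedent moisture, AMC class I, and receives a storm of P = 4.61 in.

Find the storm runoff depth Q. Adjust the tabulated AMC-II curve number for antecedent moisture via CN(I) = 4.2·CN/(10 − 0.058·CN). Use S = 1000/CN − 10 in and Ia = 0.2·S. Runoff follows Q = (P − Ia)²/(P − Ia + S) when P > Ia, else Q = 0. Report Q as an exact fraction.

Dry (AMC I): CN(I) = 4.2·98/(10 − 0.058·98) = (2058/5)/(1079/250) = 102900/1079 ≈ 95.366
Max retention: S = 1000/(102900/1079) − 10 = 500/1029 in (≈ 0.486 in)
Ia = 0.2·(500/1029) = 100/1029 in ≈ 0.097 in
Since P=4.610 > Ia=0.097: effective rainfall P−Ia = 464369/102900 in
Runoff Q = (P−Ia)²/(P−Ia+S) = (4.513)²/(4.513+0.486) = 215638568161/52928570100 ≈ 4.074 in

Q = 215638568161/52928570100 in ≈ 4.074 in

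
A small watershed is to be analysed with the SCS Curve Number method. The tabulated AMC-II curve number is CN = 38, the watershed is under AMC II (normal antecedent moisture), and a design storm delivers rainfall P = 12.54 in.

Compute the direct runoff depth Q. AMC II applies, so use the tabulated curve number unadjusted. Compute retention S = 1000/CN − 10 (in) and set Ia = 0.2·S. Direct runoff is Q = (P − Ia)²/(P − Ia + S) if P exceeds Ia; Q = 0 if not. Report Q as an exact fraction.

Average conditions: CN = 38 (no AMC adjustment).
S = 1000/38 − 10 = 310/19 in ≈ 16.316 in
Ia = 0.2·(310/19) = 62/19 in ≈ 3.263 in
Excess rainfall: 12.540 − 3.263 = 9.277 in; P > Ia so Q > 0
Runoff Q = (P−Ia)²/(P−Ia+S) = (9.277)²/(9.277+16.316) = 77668969/23097350 ≈ 3.363 in

Q = 77668969/23097350 in ≈ 3.363 in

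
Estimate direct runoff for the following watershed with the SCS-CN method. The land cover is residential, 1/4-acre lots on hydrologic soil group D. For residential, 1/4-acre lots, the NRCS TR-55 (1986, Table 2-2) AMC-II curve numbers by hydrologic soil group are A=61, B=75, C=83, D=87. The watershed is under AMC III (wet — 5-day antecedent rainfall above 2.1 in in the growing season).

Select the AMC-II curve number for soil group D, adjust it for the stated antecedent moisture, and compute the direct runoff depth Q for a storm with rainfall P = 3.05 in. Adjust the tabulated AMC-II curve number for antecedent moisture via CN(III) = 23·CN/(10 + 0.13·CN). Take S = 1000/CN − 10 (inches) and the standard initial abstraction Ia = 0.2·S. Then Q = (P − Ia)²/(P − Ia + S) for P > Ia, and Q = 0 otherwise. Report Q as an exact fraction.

Q = 13656493321/5717297220 in ≈ 2.389 in

NRCS table: residential, 1/4-acre lots, soil group D → CN(II) = 87
CN(III) from CN(II)=87: (23·87)/(10 + 0.13·87) = 200100/2131 ≈ 93.900
Max retention: S = 1000/(200100/2131) − 10 = 1300/2001 in (≈ 0.650 in)
Initial abstraction Ia = S/5 = (1300/2001)/5 = 260/2001 ≈ 0.130 in
P − Ia = 3.050 − 0.130 = 116861/40020 ≈ 2.920 in (> 0, runoff occurs)
Q = (116861/40020)²/((116861/40020) + 1300/2001) = (13656493321/1601600400)/(142861/40020) = 13656493321/5717297220 in ≈ 2.389 in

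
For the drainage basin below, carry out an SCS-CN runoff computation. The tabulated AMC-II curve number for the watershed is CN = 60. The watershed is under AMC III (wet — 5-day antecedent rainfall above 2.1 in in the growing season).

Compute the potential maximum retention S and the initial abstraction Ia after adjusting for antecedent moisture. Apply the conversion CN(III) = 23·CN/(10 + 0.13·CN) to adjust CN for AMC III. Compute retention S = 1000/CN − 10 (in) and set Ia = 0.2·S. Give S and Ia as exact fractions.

Adjust CN=60 to AMC III: 23·60/(10 + 0.13·60) → 1380 ÷ (89/5) = 6900/89 ≈ 77.528
Retention S: 1000/CN − 10 with CN=77.528 → S = 200/69 ≈ 2.899 in
Ia = 0.2·(200/69) = 40/69 in ≈ 0.580 in

S = 200/69 in ≈ 2.899 in; Ia = 40/69 in ≈ 0.580 in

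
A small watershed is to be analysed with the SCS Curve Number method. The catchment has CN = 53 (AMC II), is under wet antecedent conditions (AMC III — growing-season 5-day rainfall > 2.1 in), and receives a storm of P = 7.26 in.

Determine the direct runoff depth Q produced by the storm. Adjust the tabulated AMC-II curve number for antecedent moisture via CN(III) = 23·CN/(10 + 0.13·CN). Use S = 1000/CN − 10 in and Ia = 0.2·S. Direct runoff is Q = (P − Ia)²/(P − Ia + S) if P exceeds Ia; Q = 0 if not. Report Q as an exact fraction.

Q = 156417877009/38428792150 in ≈ 4.070 in

Adjust CN=53 to AMC III: 23·53/(10 + 0.13·53) → 1219 ÷ (1689/100) = 121900/1689 ≈ 72.173
Max retention: S = 1000/(121900/1689) − 10 = 4700/1219 in (≈ 3.856 in)
Ia = 0.2·(4700/1219) = 940/1219 in ≈ 0.771 in
P − Ia = 7.260 − 0.771 = 395497/60950 ≈ 6.489 in (> 0, runoff occurs)
Q = (395497/60950)²/((395497/60950) + 4700/1219) = (156417877009/3714902500)/(630497/60950) = 156417877009/38428792150 in ≈ 4.070 in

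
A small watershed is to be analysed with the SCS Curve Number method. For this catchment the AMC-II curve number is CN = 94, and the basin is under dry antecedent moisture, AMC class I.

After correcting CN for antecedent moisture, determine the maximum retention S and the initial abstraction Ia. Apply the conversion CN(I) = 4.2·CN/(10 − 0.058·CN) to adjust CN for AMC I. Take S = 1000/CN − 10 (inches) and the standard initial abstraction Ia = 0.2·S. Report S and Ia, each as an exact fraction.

S = 500/329 in ≈ 1.520 in; Ia = 100/329 in ≈ 0.304 in

CN(I) from CN(II)=94: (4.2·94)/(10 − 0.058·94) = 32900/379 ≈ 86.807
S = 1000/(32900/379) − 10 = 500/329 in ≈ 1.520 in
Initial abstraction Ia = S/5 = (500/329)/5 = 100/329 ≈ 0.304 in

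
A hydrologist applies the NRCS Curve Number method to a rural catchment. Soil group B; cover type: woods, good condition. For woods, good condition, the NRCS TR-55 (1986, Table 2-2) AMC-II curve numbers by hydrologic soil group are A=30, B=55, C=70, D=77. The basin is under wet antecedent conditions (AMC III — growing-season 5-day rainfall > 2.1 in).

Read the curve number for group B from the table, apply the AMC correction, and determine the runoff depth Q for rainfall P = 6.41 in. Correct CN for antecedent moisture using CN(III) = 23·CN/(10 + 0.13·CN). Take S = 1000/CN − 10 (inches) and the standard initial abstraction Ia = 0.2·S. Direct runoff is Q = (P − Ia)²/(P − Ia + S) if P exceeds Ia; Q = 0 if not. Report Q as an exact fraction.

NRCS table: woods, good condition, soil group B → CN(II) = 55
Adjust CN=55 to AMC III: 23·55/(10 + 0.13·55) → 1265 ÷ (343/20) = 25300/343 ≈ 73.761
Max retention: S = 1000/(25300/343) − 10 = 900/253 in (≈ 3.557 in)
Initial abstraction Ia = S/5 = (900/253)/5 = 180/253 ≈ 0.711 in
P − Ia = 6.410 − 0.711 = 144173/25300 ≈ 5.699 in (> 0, runoff occurs)
Q = (144173/25300)²/((144173/25300) + 900/253) = (20785853929/640090000)/(234173/25300) = 20785853929/5924576900 in ≈ 3.508 in

Q = 20785853929/5924576900 in ≈ 3.508 in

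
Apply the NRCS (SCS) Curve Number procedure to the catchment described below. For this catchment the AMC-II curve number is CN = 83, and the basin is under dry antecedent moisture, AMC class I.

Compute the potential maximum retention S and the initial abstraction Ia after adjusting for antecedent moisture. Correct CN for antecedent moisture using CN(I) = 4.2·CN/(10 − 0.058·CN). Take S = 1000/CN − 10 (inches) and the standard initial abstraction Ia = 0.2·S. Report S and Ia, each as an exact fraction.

S = 8500/1743 in ≈ 4.877 in; Ia = 1700/1743 in ≈ 0.975 in

CN(I) from CN(II)=83: (4.2·83)/(10 − 0.058·83) = 174300/2593 ≈ 67.219
Max retention: S = 1000/(174300/2593) − 10 = 8500/1743 in (≈ 4.877 in)
Ia = 0.2·(8500/1743) = 1700/1743 in ≈ 0.975 in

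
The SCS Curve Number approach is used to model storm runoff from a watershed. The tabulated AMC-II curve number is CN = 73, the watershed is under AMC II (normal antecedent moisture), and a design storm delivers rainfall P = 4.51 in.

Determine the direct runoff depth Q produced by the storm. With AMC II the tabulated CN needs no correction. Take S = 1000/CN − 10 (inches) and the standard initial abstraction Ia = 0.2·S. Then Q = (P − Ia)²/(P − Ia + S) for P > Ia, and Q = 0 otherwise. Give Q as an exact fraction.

Q = 757515529/398017900 in ≈ 1.903 in

CN(II) = 73; AMC II needs no correction.
S = 1000/73 − 10 = 270/73 in ≈ 3.699 in
Initial abstraction Ia = S/5 = (270/73)/5 = 54/73 ≈ 0.740 in
P − Ia = 4.510 − 0.740 = 27523/7300 ≈ 3.770 in (> 0, runoff occurs)
Q: (27523/7300)² ÷ (54523/7300) = 757515529/398017900 in (≈ 1.903 in)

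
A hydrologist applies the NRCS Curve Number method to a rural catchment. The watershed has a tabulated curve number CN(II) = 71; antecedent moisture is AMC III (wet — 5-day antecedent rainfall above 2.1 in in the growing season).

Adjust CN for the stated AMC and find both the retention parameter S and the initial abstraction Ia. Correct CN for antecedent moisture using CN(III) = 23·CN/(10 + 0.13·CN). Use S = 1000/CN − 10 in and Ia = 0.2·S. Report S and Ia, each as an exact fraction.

S = 2900/1633 in ≈ 1.776 in; Ia = 580/1633 in ≈ 0.355 in

CN(III) from CN(II)=71: (23·71)/(10 + 0.13·71) = 163300/1923 ≈ 84.919
Max retention: S = 1000/(163300/1923) − 10 = 2900/1633 in (≈ 1.776 in)
Initial abstraction Ia = S/5 = (2900/1633)/5 = 580/1633 ≈ 0.355 in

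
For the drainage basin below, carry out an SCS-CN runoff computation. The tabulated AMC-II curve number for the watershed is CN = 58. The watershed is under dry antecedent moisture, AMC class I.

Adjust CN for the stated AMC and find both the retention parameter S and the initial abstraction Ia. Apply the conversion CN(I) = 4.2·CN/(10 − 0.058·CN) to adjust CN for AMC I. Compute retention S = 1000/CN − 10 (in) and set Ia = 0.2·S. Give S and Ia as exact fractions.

CN(I) from CN(II)=58: (4.2·58)/(10 − 0.058·58) = 2900/79 ≈ 36.709
Retention S: 1000/CN − 10 with CN=36.709 → S = 500/29 ≈ 17.241 in
Ia = 0.2S: 0.2·17.241 = 3.448 in (exactly 100/29)

S = 500/29 in ≈ 17.241 in; Ia = 100/29 in ≈ 3.448 in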